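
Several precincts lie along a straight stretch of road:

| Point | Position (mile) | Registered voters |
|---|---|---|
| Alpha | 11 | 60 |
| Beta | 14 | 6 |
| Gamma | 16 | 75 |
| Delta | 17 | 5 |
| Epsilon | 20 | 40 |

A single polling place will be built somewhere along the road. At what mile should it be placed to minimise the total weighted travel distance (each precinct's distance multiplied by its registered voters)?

x = 16

For a sum of weighted absolute distances on a line, the optimum is the weighted median (not the mean). Total weight W = 186; half-weight = 93.
Sort by position and accumulate weight:
  mile 11 (Alpha, w=60) → cum 60
  mile 14 (Beta, w=6) → cum 66
  mile 16 (Gamma, w=75) → cum 141  ≥ 93 → median here
  mile 17 (Delta, w=5) → cum 146
  mile 20 (Epsilon, w=40) → cum 186
Optimal location: mile 16.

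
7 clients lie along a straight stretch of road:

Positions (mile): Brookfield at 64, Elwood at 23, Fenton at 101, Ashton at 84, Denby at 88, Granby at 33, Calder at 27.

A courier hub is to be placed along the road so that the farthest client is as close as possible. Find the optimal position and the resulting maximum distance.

location 62, max distance 39

The 1-center on a line is the midpoint of the two extreme points: leftmost at 23, rightmost at 101.
Optimal location = (23 + 101)/2 = 62; maximum distance = (101 − 23)/2 = 39.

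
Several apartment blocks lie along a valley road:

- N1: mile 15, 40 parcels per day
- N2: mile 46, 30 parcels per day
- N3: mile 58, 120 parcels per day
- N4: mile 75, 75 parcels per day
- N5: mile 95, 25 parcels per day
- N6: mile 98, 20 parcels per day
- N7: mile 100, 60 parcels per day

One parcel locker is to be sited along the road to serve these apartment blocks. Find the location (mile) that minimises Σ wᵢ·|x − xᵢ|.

For a sum of weighted absolute distances on a line, the optimum is the weighted median (not the mean). Total weight W = 370; half-weight = 185.
Sort by position and accumulate weight:
  mile 15 (N1, w=40) → cum 40
  mile 46 (N2, w=30) → cum 70
  mile 58 (N3, w=120) → cum 190  ≥ 185 → median here
  mile 75 (N4, w=75) → cum 265
  mile 95 (N5, w=25) → cum 290
  mile 98 (N6, w=20) → cum 310
  mile 100 (N7, w=60) → cum 370
Optimal location: mile 58.

x = 58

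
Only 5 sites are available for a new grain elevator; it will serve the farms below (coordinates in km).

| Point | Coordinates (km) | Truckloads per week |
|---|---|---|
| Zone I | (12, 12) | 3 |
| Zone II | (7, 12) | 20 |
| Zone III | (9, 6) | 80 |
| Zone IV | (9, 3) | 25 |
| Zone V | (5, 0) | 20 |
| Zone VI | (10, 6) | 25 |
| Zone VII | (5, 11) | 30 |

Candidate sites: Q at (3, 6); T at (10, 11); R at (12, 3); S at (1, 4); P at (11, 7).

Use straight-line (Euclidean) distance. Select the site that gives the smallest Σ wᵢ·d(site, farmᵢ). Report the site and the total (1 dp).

P, total 870.1 km

Total weighted distance at each candidate:
  Q (3, 6): total = 1287.4
  T (10, 11): total = 1196.1
  R (12, 3): total = 1208.7
  S (1, 4): total = 1687.6
  P (11, 7): total = 870.1
Minimum is at P with total 870.1 km.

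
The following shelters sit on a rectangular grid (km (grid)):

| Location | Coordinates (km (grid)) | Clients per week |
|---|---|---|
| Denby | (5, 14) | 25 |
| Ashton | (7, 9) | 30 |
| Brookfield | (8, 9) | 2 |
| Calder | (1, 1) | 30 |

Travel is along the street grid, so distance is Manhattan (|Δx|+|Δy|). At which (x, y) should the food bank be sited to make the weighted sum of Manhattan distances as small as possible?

Manhattan distance separates: Σwᵢ(|x−xᵢ|+|y−yᵢ|) = Σwᵢ|x−xᵢ| + Σwᵢ|y−yᵢ|, so x and y are optimised independently as 1-D weighted medians.
Total weight W = 87; half = 43.5.
x-coordinate, sorted with cumulative weight:
  x=1 (Calder, w=30) cum 30
  x=5 (Denby, w=25) cum 55  ← median
  x=7 (Ashton, w=30) cum 85
  x=8 (Brookfield, w=2) cum 87
⇒ x* = 5
y-coordinate, sorted with cumulative weight:
  y=1 (Calder, w=30) cum 30
  y=9 (Ashton, w=30) cum 60  ← median
  y=9 (Brookfield, w=2) cum 62
  y=14 (Denby, w=25) cum 87
⇒ y* = 9

(5, 9)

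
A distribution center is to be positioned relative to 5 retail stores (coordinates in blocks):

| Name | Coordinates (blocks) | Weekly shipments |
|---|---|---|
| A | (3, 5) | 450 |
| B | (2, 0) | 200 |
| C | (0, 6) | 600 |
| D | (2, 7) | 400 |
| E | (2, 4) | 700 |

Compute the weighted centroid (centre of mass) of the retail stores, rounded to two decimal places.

(1.68, 4.87)

The minimiser of Σwᵢ‖p−pᵢ‖² is the weighted centroid p* = (Σwᵢpᵢ)/(Σwᵢ).
Σwᵢ = 2350.
Σwᵢxᵢ = 450·3 + 200·2 + 600·0 + 400·2 + 700·2 = 3950.
Σwᵢyᵢ = 450·5 + 200·0 + 600·6 + 400·7 + 700·4 = 11450.
x* = 3950/2350 = 1.68, y* = 11450/2350 = 4.87.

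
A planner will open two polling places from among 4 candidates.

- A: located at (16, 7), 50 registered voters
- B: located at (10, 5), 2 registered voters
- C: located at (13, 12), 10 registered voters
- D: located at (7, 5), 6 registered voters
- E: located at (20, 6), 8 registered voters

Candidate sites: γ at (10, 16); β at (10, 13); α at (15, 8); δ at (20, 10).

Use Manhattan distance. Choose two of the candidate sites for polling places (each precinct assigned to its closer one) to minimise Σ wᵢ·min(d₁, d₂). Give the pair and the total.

{α, δ}, total 274

Evaluate every pair (each demand assigned to the nearer of the two):
  {α, δ}: total = 274
  {β, α}: total = 278
  {γ, α}: total = 298
  {β, δ}: total = 504
  {γ, δ}: total = 558
  {γ, β}: total = 858
Best pair: {α, δ} with total 274.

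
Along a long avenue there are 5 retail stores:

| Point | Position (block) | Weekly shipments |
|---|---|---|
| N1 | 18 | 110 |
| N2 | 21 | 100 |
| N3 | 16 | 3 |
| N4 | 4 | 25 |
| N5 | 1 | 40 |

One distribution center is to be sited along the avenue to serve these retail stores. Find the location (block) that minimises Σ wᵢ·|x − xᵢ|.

For a sum of weighted absolute distances on a line, the optimum is the weighted median (not the mean). Total weight W = 278; half-weight = 139.
Sort by position and accumulate weight:
  block 1 (N5, w=40) → cum 40
  block 4 (N4, w=25) → cum 65
  block 16 (N3, w=3) → cum 68
  block 18 (N1, w=110) → cum 178  ≥ 139 → median here
  block 21 (N2, w=100) → cum 278
Optimal location: block 18.

x = 18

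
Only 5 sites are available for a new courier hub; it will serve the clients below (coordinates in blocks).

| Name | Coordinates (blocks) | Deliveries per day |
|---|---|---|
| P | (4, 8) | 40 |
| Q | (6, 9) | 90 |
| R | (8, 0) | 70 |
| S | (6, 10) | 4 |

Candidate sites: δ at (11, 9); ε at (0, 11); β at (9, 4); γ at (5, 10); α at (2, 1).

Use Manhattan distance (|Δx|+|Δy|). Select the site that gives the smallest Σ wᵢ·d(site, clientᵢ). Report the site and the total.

Total weighted distance at each candidate:
  δ (11, 9): total = 1634
  ε (0, 11): total = 2358
  β (9, 4): total = 1466
  γ (5, 10): total = 1214
  α (2, 1): total = 1982
Minimum is at γ with total 1214 blocks.

γ, total 1214 blocks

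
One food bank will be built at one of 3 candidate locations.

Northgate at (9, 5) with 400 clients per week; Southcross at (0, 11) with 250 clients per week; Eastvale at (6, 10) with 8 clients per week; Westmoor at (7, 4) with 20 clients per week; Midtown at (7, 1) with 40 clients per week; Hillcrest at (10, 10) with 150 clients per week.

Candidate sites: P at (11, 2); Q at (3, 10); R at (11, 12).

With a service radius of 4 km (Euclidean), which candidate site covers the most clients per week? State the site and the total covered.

P, covering 400

Coverage radius r = 4 km; a point is covered iff (Δx)²+(Δy)² ≤ 4² = 16.
  P (11, 2): covers {Northgate} → 400
  Q (3, 10): covers {Southcross, Eastvale} → 258
  R (11, 12): covers {Hillcrest} → 150
Maximum coverage at P: 400 clients per week.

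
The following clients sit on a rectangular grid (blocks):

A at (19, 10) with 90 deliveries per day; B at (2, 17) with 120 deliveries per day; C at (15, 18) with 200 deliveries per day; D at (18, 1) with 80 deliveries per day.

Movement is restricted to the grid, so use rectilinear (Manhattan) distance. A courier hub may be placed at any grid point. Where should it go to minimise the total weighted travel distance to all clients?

(15, 17)

Manhattan distance separates: Σwᵢ(|x−xᵢ|+|y−yᵢ|) = Σwᵢ|x−xᵢ| + Σwᵢ|y−yᵢ|, so x and y are optimised independently as 1-D weighted medians.
Total weight W = 490; half = 245.
x-coordinate, sorted with cumulative weight:
  x=2 (B, w=120) cum 120
  x=15 (C, w=200) cum 320  ← median
  x=18 (D, w=80) cum 400
  x=19 (A, w=90) cum 490
⇒ x* = 15
y-coordinate, sorted with cumulative weight:
  y=1 (D, w=80) cum 80
  y=10 (A, w=90) cum 170
  y=17 (B, w=120) cum 290  ← median
  y=18 (C, w=200) cum 490
⇒ y* = 17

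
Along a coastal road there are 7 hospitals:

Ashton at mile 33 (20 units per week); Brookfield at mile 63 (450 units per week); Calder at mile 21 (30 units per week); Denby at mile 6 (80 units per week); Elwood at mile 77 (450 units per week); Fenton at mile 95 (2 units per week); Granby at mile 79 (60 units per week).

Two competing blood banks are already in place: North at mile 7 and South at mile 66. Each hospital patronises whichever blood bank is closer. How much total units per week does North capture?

The indifferent point is the midpoint (7+66)/2 = 36.5; hospitals left of it (closer to North at 7) go to North, those right go to South.
  Denby at 6 (w=80) → North
  Calder at 21 (w=30) → North
  Ashton at 33 (w=20) → North
  Brookfield at 63 (w=450) → South
  Elwood at 77 (w=450) → South
  Granby at 79 (w=60) → South
  Fenton at 95 (w=2) → South
North captures 130; South captures 962.

130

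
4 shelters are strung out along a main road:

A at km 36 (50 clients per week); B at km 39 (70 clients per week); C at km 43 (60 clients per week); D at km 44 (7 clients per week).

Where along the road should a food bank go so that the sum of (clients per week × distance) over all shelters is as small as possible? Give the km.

x = 39

For a sum of weighted absolute distances on a line, the optimum is the weighted median (not the mean). Total weight W = 187; half-weight = 93.5.
Sort by position and accumulate weight:
  km 36 (A, w=50) → cum 50
  km 39 (B, w=70) → cum 120  ≥ 93.5 → median here
  km 43 (C, w=60) → cum 180
  km 44 (D, w=7) → cum 187
Optimal location: km 39.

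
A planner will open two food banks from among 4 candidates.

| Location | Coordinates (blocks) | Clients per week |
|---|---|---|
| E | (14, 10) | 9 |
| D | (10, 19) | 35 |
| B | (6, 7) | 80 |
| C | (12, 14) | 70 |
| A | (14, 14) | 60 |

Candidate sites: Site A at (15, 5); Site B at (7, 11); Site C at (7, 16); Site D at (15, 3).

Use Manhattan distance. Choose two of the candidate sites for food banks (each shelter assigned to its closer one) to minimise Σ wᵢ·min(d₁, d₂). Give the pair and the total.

Evaluate every pair (each demand assigned to the nearer of the two):
  {Site B, Site C}: total = 1712
  {Site A, Site B}: total = 1999
  {Site B, Site D}: total = 2017
  {Site A, Site C}: total = 2094
  {Site C, Site D}: total = 2112
  {Site A, Site D}: total = 3039
Best pair: {Site B, Site C} with total 1712.

{Site B, Site C}, total 1712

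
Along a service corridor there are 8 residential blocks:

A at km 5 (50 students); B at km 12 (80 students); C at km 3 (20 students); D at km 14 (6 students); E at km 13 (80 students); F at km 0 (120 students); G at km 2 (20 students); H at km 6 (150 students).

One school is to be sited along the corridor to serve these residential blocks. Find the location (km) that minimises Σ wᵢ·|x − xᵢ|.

For a sum of weighted absolute distances on a line, the optimum is the weighted median (not the mean). Total weight W = 526; half-weight = 263.
Sort by position and accumulate weight:
  km 0 (F, w=120) → cum 120
  km 2 (G, w=20) → cum 140
  km 3 (C, w=20) → cum 160
  km 5 (A, w=50) → cum 210
  km 6 (H, w=150) → cum 360  ≥ 263 → median here
  km 12 (B, w=80) → cum 440
  km 13 (E, w=80) → cum 520
  km 14 (D, w=6) → cum 526
Optimal location: km 6.

x = 6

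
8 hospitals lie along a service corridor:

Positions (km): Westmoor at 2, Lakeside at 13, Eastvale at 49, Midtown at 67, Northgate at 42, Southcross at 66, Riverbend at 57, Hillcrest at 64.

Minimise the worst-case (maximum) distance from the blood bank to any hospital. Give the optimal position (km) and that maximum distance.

location 34.5, max distance 32.5

The 1-center on a line is the midpoint of the two extreme points: leftmost at 2, rightmost at 67.
Optimal location = (2 + 67)/2 = 34.5; maximum distance = (67 − 2)/2 = 32.5.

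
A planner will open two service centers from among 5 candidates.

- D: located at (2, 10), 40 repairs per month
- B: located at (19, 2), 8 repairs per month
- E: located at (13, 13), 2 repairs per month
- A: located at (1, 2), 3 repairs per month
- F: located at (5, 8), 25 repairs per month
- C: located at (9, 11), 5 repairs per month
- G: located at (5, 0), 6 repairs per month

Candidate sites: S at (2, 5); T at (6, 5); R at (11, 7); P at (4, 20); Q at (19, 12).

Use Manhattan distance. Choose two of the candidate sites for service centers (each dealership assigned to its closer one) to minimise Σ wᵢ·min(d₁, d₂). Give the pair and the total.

Evaluate every pair (each demand assigned to the nearer of the two):
  {S, T}: total = 551
  {S, Q}: total = 559
  {S, R}: total = 560
  {T, Q}: total = 659
  {S, P}: total = 667
  {T, R}: total = 670
  {T, P}: total = 723
  {R, Q}: total = 902
  {R, P}: total = 928
  {P, Q}: total = 1143
Best pair: {S, T} with total 551.

{S, T}, total 551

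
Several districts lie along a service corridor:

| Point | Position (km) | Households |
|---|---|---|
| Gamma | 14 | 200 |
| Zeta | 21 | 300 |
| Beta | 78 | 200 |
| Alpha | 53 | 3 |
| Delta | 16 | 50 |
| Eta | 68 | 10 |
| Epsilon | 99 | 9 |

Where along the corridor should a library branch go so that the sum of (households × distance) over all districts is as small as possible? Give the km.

x = 21

For a sum of weighted absolute distances on a line, the optimum is the weighted median (not the mean). Total weight W = 772; half-weight = 386.
Sort by position and accumulate weight:
  km 14 (Gamma, w=200) → cum 200
  km 16 (Delta, w=50) → cum 250
  km 21 (Zeta, w=300) → cum 550  ≥ 386 → median here
  km 53 (Alpha, w=3) → cum 553
  km 68 (Eta, w=10) → cum 563
  km 78 (Beta, w=200) → cum 763
  km 99 (Epsilon, w=9) → cum 772
Optimal location: km 21.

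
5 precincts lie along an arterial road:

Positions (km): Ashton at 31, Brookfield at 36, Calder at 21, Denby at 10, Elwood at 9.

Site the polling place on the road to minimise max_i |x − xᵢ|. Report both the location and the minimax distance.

location 22.5, max distance 13.5

The 1-center on a line is the midpoint of the two extreme points: leftmost at 9, rightmost at 36.
Optimal location = (9 + 36)/2 = 22.5; maximum distance = (36 − 9)/2 = 13.5.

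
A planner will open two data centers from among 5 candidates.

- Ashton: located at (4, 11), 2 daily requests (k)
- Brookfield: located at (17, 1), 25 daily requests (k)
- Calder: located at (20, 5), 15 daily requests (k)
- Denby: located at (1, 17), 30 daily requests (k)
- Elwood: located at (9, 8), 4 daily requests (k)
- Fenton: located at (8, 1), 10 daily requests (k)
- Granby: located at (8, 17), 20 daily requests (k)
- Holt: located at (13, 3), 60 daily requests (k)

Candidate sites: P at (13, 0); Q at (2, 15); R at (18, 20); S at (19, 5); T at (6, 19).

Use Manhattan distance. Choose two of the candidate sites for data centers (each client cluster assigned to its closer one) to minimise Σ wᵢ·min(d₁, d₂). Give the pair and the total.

{P, Q}, total 855

Evaluate every pair (each demand assigned to the nearer of the two):
  {P, Q}: total = 855
  {P, T}: total = 903
  {Q, S}: total = 1109
  {S, T}: total = 1157
  {P, R}: total = 1493
  {R, S}: total = 1749
  {P, S}: total = 1778
  {Q, R}: total = 2593
  {R, T}: total = 2641
  {Q, T}: total = 2963
Best pair: {P, Q} with total 855.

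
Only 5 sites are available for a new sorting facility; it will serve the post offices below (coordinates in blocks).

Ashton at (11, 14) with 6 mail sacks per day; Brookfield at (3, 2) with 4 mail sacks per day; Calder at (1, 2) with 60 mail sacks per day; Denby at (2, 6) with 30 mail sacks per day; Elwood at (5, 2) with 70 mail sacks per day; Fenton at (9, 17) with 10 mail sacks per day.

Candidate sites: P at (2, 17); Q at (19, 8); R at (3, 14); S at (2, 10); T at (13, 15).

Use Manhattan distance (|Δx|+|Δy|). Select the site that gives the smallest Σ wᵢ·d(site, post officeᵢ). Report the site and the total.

Total weighted distance at each candidate:
  P (2, 17): total = 2756
  Q (19, 8): total = 3772
  R (3, 14): total = 2276
  S (2, 10): total = 1684
  T (13, 15): total = 3740
Minimum is at S with total 1684 blocks.

S, total 1684 blocks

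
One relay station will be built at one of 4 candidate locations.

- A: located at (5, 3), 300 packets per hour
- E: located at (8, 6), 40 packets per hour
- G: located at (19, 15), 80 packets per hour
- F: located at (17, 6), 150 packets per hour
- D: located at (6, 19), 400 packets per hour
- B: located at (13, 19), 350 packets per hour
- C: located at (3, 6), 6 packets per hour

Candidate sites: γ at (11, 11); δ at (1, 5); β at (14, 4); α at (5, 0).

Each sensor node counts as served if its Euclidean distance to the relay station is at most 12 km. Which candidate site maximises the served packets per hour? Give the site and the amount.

γ, covering 1326

Coverage radius r = 12 km; a point is covered iff (Δx)²+(Δy)² ≤ 12² = 144.
  γ (11, 11): covers {A, E, G, F, D, B, C} → 1326
  δ (1, 5): covers {A, E, C} → 346
  β (14, 4): covers {A, E, F, C} → 496
  α (5, 0): covers {A, E, C} → 346
Maximum coverage at γ: 1326 packets per hour.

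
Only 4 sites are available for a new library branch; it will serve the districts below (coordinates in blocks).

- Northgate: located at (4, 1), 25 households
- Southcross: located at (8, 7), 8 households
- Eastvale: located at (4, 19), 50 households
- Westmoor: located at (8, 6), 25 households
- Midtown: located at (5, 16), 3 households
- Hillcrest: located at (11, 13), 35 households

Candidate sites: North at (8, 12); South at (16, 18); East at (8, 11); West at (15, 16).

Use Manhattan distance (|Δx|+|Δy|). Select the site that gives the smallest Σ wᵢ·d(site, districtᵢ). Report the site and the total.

Total weighted distance at each candidate:
  North (8, 12): total = 1276
  South (16, 18): total = 2416
  East (8, 11): total = 1306
  West (15, 16): total = 2178
Minimum is at North with total 1276 blocks.

North, total 1276 blocks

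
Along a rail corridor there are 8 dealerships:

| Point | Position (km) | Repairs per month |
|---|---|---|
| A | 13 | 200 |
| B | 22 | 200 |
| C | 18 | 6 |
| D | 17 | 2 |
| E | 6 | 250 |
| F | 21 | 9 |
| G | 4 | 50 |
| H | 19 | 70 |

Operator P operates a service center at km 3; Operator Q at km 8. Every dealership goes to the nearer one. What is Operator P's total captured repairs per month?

50

The indifferent point is the midpoint (3+8)/2 = 5.5; dealerships left of it (closer to Operator P at 3) go to Operator P, those right go to Operator Q.
  G at 4 (w=50) → Operator P
  E at 6 (w=250) → Operator Q
  A at 13 (w=200) → Operator Q
  D at 17 (w=2) → Operator Q
  C at 18 (w=6) → Operator Q
  H at 19 (w=70) → Operator Q
  F at 21 (w=9) → Operator Q
  B at 22 (w=200) → Operator Q
Operator P captures 50; Operator Q captures 737.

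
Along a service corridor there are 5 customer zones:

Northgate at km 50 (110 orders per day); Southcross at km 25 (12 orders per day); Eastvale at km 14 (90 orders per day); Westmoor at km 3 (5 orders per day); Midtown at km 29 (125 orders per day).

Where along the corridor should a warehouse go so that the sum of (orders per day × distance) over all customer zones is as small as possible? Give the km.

x = 29

For a sum of weighted absolute distances on a line, the optimum is the weighted median (not the mean). Total weight W = 342; half-weight = 171.
Sort by position and accumulate weight:
  km 3 (Westmoor, w=5) → cum 5
  km 14 (Eastvale, w=90) → cum 95
  km 25 (Southcross, w=12) → cum 107
  km 29 (Midtown, w=125) → cum 232  ≥ 171 → median here
  km 50 (Northgate, w=110) → cum 342
Optimal location: km 29.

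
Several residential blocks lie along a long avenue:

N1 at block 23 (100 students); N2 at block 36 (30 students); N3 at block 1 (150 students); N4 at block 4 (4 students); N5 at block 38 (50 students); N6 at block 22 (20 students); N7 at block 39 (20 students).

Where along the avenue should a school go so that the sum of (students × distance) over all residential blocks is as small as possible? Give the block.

x = 23

For a sum of weighted absolute distances on a line, the optimum is the weighted median (not the mean). Total weight W = 374; half-weight = 187.
Sort by position and accumulate weight:
  block 1 (N3, w=150) → cum 150
  block 4 (N4, w=4) → cum 154
  block 22 (N6, w=20) → cum 174
  block 23 (N1, w=100) → cum 274  ≥ 187 → median here
  block 36 (N2, w=30) → cum 304
  block 38 (N5, w=50) → cum 354
  block 39 (N7, w=20) → cum 374
Optimal location: block 23.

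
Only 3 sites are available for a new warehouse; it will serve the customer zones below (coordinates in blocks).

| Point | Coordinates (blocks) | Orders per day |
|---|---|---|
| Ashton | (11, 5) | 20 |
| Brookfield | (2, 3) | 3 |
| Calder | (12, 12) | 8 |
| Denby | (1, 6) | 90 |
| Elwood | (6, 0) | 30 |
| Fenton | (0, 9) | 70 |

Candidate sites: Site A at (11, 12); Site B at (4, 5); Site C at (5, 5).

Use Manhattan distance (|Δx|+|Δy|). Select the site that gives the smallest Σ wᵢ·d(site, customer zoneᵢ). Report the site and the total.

Site B, total 1402 blocks

Total weighted distance at each candidate:
  Site A (11, 12): total = 3132
  Site B (4, 5): total = 1402
  Site C (5, 5): total = 1507
Minimum is at Site B with total 1402 blocks.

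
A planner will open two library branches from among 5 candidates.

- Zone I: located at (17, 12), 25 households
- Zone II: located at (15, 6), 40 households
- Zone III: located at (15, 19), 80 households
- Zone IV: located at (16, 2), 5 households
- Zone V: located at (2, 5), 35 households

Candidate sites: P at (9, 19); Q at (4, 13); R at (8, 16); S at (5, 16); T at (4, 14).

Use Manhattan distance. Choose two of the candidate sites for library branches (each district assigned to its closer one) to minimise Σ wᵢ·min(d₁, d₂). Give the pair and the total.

{P, Q}, total 2015

Evaluate every pair (each demand assigned to the nearer of the two):
  {P, Q}: total = 2015
  {P, T}: total = 2120
  {P, R}: total = 2190
  {P, S}: total = 2225
  {Q, R}: total = 2265
  {R, T}: total = 2300
  {R, S}: total = 2405
  {Q, S}: total = 2575
  {S, T}: total = 2680
  {Q, T}: total = 2815
Best pair: {P, Q} with total 2015.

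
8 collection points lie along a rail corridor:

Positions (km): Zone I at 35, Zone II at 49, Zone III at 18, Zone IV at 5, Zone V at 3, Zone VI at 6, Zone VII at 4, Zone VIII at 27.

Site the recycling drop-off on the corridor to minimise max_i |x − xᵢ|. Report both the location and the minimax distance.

The 1-center on a line is the midpoint of the two extreme points: leftmost at 3, rightmost at 49.
Optimal location = (3 + 49)/2 = 26; maximum distance = (49 − 3)/2 = 23.

location 26, max distance 23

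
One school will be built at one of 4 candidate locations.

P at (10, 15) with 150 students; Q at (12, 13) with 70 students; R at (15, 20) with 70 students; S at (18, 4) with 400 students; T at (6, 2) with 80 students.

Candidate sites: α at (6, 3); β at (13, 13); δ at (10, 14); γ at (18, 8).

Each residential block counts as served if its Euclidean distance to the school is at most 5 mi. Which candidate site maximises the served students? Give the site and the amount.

γ, covering 400

Coverage radius r = 5 mi; a point is covered iff (Δx)²+(Δy)² ≤ 5² = 25.
  α (6, 3): covers {T} → 80
  β (13, 13): covers {P, Q} → 220
  δ (10, 14): covers {P, Q} → 220
  γ (18, 8): covers {S} → 400
Maximum coverage at γ: 400 students.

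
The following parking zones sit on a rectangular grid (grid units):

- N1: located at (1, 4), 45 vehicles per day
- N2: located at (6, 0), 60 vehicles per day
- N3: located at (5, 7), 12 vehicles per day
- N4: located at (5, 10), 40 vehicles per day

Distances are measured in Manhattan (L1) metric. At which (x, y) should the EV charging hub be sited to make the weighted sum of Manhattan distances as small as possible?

(5, 4)

Manhattan distance separates: Σwᵢ(|x−xᵢ|+|y−yᵢ|) = Σwᵢ|x−xᵢ| + Σwᵢ|y−yᵢ|, so x and y are optimised independently as 1-D weighted medians.
Total weight W = 157; half = 78.5.
x-coordinate, sorted with cumulative weight:
  x=1 (N1, w=45) cum 45
  x=5 (N3, w=12) cum 57
  x=5 (N4, w=40) cum 97  ← median
  x=6 (N2, w=60) cum 157
⇒ x* = 5
y-coordinate, sorted with cumulative weight:
  y=0 (N2, w=60) cum 60
  y=4 (N1, w=45) cum 105  ← median
  y=7 (N3, w=12) cum 117
  y=10 (N4, w=40) cum 157
⇒ y* = 4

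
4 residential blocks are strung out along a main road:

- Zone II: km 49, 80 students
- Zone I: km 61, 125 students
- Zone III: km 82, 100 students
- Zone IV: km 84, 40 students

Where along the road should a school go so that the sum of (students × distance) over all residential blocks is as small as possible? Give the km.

x = 61

For a sum of weighted absolute distances on a line, the optimum is the weighted median (not the mean). Total weight W = 345; half-weight = 172.5.
Sort by position and accumulate weight:
  km 49 (Zone II, w=80) → cum 80
  km 61 (Zone I, w=125) → cum 205  ≥ 172.5 → median here
  km 82 (Zone III, w=100) → cum 305
  km 84 (Zone IV, w=40) → cum 345
Optimal location: km 61.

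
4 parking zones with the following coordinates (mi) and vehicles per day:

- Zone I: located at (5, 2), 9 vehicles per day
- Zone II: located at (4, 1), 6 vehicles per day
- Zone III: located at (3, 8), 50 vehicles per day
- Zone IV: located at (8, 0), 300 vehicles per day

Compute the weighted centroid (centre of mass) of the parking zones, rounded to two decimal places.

(7.18, 1.16)

The minimiser of Σwᵢ‖p−pᵢ‖² is the weighted centroid p* = (Σwᵢpᵢ)/(Σwᵢ).
Σwᵢ = 365.
Σwᵢxᵢ = 9·5 + 6·4 + 50·3 + 300·8 = 2619.
Σwᵢyᵢ = 9·2 + 6·1 + 50·8 + 300·0 = 424.
x* = 2619/365 = 7.18, y* = 424/365 = 1.16.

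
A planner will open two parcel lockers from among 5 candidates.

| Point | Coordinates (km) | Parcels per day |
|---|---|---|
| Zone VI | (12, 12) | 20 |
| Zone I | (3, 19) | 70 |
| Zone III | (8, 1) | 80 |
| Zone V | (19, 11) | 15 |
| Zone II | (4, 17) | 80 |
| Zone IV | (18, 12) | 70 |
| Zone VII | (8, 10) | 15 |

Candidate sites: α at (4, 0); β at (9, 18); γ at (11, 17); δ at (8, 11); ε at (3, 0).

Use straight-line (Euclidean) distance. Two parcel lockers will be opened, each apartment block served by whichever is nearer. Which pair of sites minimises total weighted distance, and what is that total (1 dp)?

{α, β}, total 2358.9

Evaluate every pair (each demand assigned to the nearer of the two):
  {α, β}: total = 2358.9
  {α, γ}: total = 2435.5
  {β, ε}: total = 2437.0
  {γ, ε}: total = 2513.5
  {α, δ}: total = 2533.1
  {β, δ}: total = 2599.7
  {δ, ε}: total = 2611.1
  {γ, δ}: total = 2786.9
  {β, γ}: total = 3104.4
  {α, ε}: total = 5039.6
Best pair: {α, β} with total 2358.9.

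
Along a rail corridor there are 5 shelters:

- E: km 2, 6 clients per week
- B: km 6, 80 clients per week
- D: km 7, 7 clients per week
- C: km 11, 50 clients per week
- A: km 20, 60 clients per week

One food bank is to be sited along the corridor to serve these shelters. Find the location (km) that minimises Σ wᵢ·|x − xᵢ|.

For a sum of weighted absolute distances on a line, the optimum is the weighted median (not the mean). Total weight W = 203; half-weight = 101.5.
Sort by position and accumulate weight:
  km 2 (E, w=6) → cum 6
  km 6 (B, w=80) → cum 86
  km 7 (D, w=7) → cum 93
  km 11 (C, w=50) → cum 143  ≥ 101.5 → median here
  km 20 (A, w=60) → cum 203
Optimal location: km 11.

x = 11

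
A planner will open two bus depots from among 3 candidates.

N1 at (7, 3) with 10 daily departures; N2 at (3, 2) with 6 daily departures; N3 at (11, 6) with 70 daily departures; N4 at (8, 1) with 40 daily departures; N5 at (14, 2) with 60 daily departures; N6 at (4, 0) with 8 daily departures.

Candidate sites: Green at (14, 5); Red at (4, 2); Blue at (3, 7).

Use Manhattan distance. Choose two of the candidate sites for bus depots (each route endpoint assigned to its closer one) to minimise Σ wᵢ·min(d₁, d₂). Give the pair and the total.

{Green, Red}, total 722

Evaluate every pair (each demand assigned to the nearer of the two):
  {Green, Red}: total = 722
  {Green, Blue}: total = 1034
  {Red, Blue}: total = 1492
Best pair: {Green, Red} with total 722.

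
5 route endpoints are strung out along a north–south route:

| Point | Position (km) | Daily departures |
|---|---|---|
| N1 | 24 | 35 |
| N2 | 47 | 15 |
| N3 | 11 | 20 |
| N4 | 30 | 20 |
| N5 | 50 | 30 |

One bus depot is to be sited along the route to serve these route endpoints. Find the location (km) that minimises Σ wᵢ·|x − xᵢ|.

For a sum of weighted absolute distances on a line, the optimum is the weighted median (not the mean). Total weight W = 120; half-weight = 60.
Sort by position and accumulate weight:
  km 11 (N3, w=20) → cum 20
  km 24 (N1, w=35) → cum 55
  km 30 (N4, w=20) → cum 75  ≥ 60 → median here
  km 47 (N2, w=15) → cum 90
  km 50 (N5, w=30) → cum 120
Optimal location: km 30.

x = 30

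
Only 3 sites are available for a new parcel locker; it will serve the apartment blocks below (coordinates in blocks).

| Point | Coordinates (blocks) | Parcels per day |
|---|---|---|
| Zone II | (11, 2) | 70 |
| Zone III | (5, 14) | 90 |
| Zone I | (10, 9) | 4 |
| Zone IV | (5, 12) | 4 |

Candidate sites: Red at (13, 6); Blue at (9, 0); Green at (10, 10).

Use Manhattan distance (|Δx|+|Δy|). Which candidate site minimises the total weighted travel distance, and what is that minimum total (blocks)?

Total weighted distance at each candidate:
  Red (13, 6): total = 1940
  Blue (9, 0): total = 2004
  Green (10, 10): total = 1472
Minimum is at Green with total 1472 blocks.

Green, total 1472 blocks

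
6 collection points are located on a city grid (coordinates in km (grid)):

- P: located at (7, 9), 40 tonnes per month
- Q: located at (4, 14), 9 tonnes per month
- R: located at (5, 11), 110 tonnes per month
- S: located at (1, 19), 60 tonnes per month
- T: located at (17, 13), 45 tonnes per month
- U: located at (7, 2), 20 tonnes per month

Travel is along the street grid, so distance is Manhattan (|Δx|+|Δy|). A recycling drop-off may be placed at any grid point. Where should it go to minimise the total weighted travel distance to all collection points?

(5, 11)

Manhattan distance separates: Σwᵢ(|x−xᵢ|+|y−yᵢ|) = Σwᵢ|x−xᵢ| + Σwᵢ|y−yᵢ|, so x and y are optimised independently as 1-D weighted medians.
Total weight W = 284; half = 142.
x-coordinate, sorted with cumulative weight:
  x=1 (S, w=60) cum 60
  x=4 (Q, w=9) cum 69
  x=5 (R, w=110) cum 179  ← median
  x=7 (P, w=40) cum 219
  x=7 (U, w=20) cum 239
  x=17 (T, w=45) cum 284
⇒ x* = 5
y-coordinate, sorted with cumulative weight:
  y=2 (U, w=20) cum 20
  y=9 (P, w=40) cum 60
  y=11 (R, w=110) cum 170  ← median
  y=13 (T, w=45) cum 215
  y=14 (Q, w=9) cum 224
  y=19 (S, w=60) cum 284
⇒ y* = 11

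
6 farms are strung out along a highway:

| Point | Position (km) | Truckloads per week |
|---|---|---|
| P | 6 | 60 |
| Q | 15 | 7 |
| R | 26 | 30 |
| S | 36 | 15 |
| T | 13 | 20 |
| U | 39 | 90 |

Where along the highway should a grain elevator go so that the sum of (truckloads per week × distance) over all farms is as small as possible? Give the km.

For a sum of weighted absolute distances on a line, the optimum is the weighted median (not the mean). Total weight W = 222; half-weight = 111.
Sort by position and accumulate weight:
  km 6 (P, w=60) → cum 60
  km 13 (T, w=20) → cum 80
  km 15 (Q, w=7) → cum 87
  km 26 (R, w=30) → cum 117  ≥ 111 → median here
  km 36 (S, w=15) → cum 132
  km 39 (U, w=90) → cum 222
Optimal location: km 26.

x = 26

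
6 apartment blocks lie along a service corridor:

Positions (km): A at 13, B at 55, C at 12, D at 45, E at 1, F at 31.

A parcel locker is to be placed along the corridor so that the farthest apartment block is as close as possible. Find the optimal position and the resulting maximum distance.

The 1-center on a line is the midpoint of the two extreme points: leftmost at 1, rightmost at 55.
Optimal location = (1 + 55)/2 = 28; maximum distance = (55 − 1)/2 = 27.

location 28, max distance 27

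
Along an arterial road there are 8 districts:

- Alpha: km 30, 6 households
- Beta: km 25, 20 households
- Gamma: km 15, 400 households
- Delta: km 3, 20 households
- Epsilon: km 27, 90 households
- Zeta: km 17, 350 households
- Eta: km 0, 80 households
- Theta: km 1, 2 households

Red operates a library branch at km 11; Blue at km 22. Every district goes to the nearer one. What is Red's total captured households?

502

The indifferent point is the midpoint (11+22)/2 = 16.5; districts left of it (closer to Red at 11) go to Red, those right go to Blue.
  Eta at 0 (w=80) → Red
  Theta at 1 (w=2) → Red
  Delta at 3 (w=20) → Red
  Gamma at 15 (w=400) → Red
  Zeta at 17 (w=350) → Blue
  Beta at 25 (w=20) → Blue
  Epsilon at 27 (w=90) → Blue
  Alpha at 30 (w=6) → Blue
Red captures 502; Blue captures 466.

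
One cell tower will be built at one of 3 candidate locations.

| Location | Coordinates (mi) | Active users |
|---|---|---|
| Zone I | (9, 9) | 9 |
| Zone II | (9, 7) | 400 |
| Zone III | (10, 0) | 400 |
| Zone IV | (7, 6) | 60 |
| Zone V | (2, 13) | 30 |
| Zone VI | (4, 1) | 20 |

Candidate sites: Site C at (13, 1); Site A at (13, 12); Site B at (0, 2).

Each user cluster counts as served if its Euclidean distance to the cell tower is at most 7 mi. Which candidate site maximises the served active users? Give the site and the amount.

Site A, covering 409

Coverage radius r = 7 mi; a point is covered iff (Δx)²+(Δy)² ≤ 7² = 49.
  Site C (13, 1): covers {Zone III} → 400
  Site A (13, 12): covers {Zone I, Zone II} → 409
  Site B (0, 2): covers {Zone VI} → 20
Maximum coverage at Site A: 409 active users.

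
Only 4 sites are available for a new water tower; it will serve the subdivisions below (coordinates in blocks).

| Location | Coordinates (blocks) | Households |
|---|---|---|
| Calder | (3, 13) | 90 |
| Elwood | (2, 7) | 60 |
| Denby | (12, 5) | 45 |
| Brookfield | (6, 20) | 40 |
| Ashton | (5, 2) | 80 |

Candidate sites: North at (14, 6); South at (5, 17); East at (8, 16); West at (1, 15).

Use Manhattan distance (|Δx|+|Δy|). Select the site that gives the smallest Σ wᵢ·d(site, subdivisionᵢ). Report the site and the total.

Total weighted distance at each candidate:
  North (14, 6): total = 4455
  South (5, 17): total = 3535
  East (8, 16): total = 3895
  West (1, 15): total = 3605
Minimum is at South with total 3535 blocks.

South, total 3535 blocks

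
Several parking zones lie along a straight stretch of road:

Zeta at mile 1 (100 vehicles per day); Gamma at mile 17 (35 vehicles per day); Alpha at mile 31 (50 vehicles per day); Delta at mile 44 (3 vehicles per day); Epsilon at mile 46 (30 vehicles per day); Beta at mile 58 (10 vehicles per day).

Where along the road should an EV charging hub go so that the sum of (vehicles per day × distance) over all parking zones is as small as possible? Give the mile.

x = 17

For a sum of weighted absolute distances on a line, the optimum is the weighted median (not the mean). Total weight W = 228; half-weight = 114.
Sort by position and accumulate weight:
  mile 1 (Zeta, w=100) → cum 100
  mile 17 (Gamma, w=35) → cum 135  ≥ 114 → median here
  mile 31 (Alpha, w=50) → cum 185
  mile 44 (Delta, w=3) → cum 188
  mile 46 (Epsilon, w=30) → cum 218
  mile 58 (Beta, w=10) → cum 228
Optimal location: mile 17.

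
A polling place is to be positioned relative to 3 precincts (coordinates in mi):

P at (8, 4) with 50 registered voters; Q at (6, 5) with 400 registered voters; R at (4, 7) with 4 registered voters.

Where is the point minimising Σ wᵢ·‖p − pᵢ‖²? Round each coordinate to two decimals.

The minimiser of Σwᵢ‖p−pᵢ‖² is the weighted centroid p* = (Σwᵢpᵢ)/(Σwᵢ).
Σwᵢ = 454.
Σwᵢxᵢ = 50·8 + 400·6 + 4·4 = 2816.
Σwᵢyᵢ = 50·4 + 400·5 + 4·7 = 2228.
x* = 2816/454 = 6.20, y* = 2228/454 = 4.91.

(6.20, 4.91)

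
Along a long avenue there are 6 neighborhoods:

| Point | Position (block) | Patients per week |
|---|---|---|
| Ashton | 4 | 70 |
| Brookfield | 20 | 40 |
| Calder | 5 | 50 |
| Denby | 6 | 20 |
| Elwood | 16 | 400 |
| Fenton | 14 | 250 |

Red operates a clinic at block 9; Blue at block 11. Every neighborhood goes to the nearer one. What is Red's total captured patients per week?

140

The indifferent point is the midpoint (9+11)/2 = 10; neighborhoods left of it (closer to Red at 9) go to Red, those right go to Blue.
  Ashton at 4 (w=70) → Red
  Calder at 5 (w=50) → Red
  Denby at 6 (w=20) → Red
  Fenton at 14 (w=250) → Blue
  Elwood at 16 (w=400) → Blue
  Brookfield at 20 (w=40) → Blue
Red captures 140; Blue captures 690.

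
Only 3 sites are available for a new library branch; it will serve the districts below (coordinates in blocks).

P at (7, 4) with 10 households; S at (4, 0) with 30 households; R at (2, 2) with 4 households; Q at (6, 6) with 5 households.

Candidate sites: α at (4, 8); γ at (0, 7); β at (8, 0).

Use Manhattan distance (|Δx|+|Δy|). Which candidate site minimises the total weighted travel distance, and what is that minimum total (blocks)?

β, total 242 blocks

Total weighted distance at each candidate:
  α (4, 8): total = 362
  γ (0, 7): total = 493
  β (8, 0): total = 242
Minimum is at β with total 242 blocks.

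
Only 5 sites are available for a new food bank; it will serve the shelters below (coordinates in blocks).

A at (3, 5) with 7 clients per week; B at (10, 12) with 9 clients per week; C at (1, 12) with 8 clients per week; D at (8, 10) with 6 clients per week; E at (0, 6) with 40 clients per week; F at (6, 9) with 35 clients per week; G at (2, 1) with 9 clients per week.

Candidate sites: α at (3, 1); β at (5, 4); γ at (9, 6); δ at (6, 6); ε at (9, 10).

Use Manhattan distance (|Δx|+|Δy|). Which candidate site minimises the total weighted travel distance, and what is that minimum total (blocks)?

δ, total 668 blocks

Total weighted distance at each candidate:
  α (3, 1): total = 1092
  β (5, 4): total = 832
  γ (9, 6): total = 932
  δ (6, 6): total = 668
  ε (9, 10): total = 994
Minimum is at δ with total 668 blocks.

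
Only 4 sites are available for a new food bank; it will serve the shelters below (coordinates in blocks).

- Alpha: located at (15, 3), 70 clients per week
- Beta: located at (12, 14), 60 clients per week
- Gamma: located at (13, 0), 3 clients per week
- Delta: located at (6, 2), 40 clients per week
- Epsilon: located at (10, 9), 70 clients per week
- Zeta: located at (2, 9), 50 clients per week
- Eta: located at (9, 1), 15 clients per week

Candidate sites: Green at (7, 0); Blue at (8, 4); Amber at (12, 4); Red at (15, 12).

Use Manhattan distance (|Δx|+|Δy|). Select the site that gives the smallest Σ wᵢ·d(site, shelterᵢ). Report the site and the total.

Total weighted distance at each candidate:
  Green (7, 0): total = 3633
  Blue (8, 4): total = 2687
  Amber (12, 4): total = 2545
  Red (15, 12): total = 3347
Minimum is at Amber with total 2545 blocks.

Amber, total 2545 blocks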